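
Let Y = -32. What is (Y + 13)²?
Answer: 361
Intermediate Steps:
(Y + 13)² = (-32 + 13)² = (-19)² = 361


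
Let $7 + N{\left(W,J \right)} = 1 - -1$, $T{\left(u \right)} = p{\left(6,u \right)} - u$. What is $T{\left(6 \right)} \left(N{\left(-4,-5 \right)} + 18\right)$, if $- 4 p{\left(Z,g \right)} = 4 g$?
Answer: $-156$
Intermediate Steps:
$p{\left(Z,g \right)} = - g$ ($p{\left(Z,g \right)} = - \frac{4 g}{4} = - g$)
$T{\left(u \right)} = - 2 u$ ($T{\left(u \right)} = - u - u = - 2 u$)
$N{\left(W,J \right)} = -5$ ($N{\left(W,J \right)} = -7 + \left(1 - -1\right) = -7 + \left(1 + 1\right) = -7 + 2 = -5$)
$T{\left(6 \right)} \left(N{\left(-4,-5 \right)} + 18\right) = \left(-2\right) 6 \left(-5 + 18\right) = \left(-12\right) 13 = -156$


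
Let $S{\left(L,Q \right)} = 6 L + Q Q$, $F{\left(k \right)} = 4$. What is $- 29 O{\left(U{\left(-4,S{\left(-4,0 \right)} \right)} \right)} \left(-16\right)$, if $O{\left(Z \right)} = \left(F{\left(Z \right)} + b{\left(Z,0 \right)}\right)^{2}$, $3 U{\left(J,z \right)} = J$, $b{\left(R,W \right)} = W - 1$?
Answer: $4176$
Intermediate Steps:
$b{\left(R,W \right)} = -1 + W$
$S{\left(L,Q \right)} = Q^{2} + 6 L$ ($S{\left(L,Q \right)} = 6 L + Q^{2} = Q^{2} + 6 L$)
$U{\left(J,z \right)} = \frac{J}{3}$
$O{\left(Z \right)} = 9$ ($O{\left(Z \right)} = \left(4 + \left(-1 + 0\right)\right)^{2} = \left(4 - 1\right)^{2} = 3^{2} = 9$)
$- 29 O{\left(U{\left(-4,S{\left(-4,0 \right)} \right)} \right)} \left(-16\right) = \left(-29\right) 9 \left(-16\right) = \left(-261\right) \left(-16\right) = 4176$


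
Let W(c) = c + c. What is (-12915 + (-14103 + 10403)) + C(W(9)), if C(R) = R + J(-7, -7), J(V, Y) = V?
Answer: -16604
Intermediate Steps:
W(c) = 2*c
C(R) = -7 + R (C(R) = R - 7 = -7 + R)
(-12915 + (-14103 + 10403)) + C(W(9)) = (-12915 + (-14103 + 10403)) + (-7 + 2*9) = (-12915 - 3700) + (-7 + 18) = -16615 + 11 = -16604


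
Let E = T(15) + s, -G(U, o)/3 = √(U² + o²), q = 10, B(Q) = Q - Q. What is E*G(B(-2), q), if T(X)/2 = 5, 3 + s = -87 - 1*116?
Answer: 5880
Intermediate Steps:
B(Q) = 0
G(U, o) = -3*√(U² + o²)
s = -206 (s = -3 + (-87 - 1*116) = -3 + (-87 - 116) = -3 - 203 = -206)
T(X) = 10 (T(X) = 2*5 = 10)
E = -196 (E = 10 - 206 = -196)
E*G(B(-2), q) = -(-588)*√(0² + 10²) = -(-588)*√(0 + 100) = -(-588)*√100 = -(-588)*10 = -196*(-30) = 5880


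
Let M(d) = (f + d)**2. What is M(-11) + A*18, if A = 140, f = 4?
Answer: 2569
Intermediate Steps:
M(d) = (4 + d)**2
M(-11) + A*18 = (4 - 11)**2 + 140*18 = (-7)**2 + 2520 = 49 + 2520 = 2569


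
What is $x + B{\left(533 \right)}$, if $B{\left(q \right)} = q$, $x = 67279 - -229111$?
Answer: $296923$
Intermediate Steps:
$x = 296390$ ($x = 67279 + 229111 = 296390$)
$x + B{\left(533 \right)} = 296390 + 533 = 296923$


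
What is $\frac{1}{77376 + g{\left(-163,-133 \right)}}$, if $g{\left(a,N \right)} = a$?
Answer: $\frac{1}{77213} \approx 1.2951 \cdot 10^{-5}$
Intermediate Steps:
$\frac{1}{77376 + g{\left(-163,-133 \right)}} = \frac{1}{77376 - 163} = \frac{1}{77213}$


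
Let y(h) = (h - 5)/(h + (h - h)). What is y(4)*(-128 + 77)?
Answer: 51/4 ≈ 12.750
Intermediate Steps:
y(h) = (-5 + h)/h (y(h) = (-5 + h)/(h + 0) = (-5 + h)/h)
y(4)*(-128 + 77) = ((-5 + 4)/4)*(-128 + 77) = ((¼)*(-1))*(-51) = -¼*(-51) = 51/4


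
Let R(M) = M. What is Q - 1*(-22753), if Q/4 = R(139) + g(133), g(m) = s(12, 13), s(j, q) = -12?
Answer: 23261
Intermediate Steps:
g(m) = -12
Q = 508 (Q = 4*(139 - 12) = 4*127 = 508)
Q - 1*(-22753) = 508 - 1*(-22753) = 508 + 22753 = 23261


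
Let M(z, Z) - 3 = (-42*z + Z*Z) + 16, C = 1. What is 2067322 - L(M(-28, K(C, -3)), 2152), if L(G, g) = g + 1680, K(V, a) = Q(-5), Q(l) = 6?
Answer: 2063490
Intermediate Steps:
K(V, a) = 6
M(z, Z) = 19 + Z² - 42*z (M(z, Z) = 3 + ((-42*z + Z*Z) + 16) = 3 + ((-42*z + Z²) + 16) = 3 + ((Z² - 42*z) + 16) = 3 + (16 + Z² - 42*z) = 19 + Z² - 42*z)
L(G, g) = 1680 + g
2067322 - L(M(-28, K(C, -3)), 2152) = 2067322 - (1680 + 2152) = 2067322 - 1*3832 = 2067322 - 3832 = 2063490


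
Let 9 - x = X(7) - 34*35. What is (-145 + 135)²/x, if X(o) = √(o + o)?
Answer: 119900/1437587 + 100*√14/1437587 ≈ 0.083664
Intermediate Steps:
X(o) = √2*√o (X(o) = √(2*o) = √2*√o)
x = 1199 - √14 (x = 9 - (√2*√7 - 34*35) = 9 - (√14 - 1190) = 9 - (-1190 + √14) = 9 + (1190 - √14) = 1199 - √14 ≈ 1195.3)
(-145 + 135)²/x = (-145 + 135)²/(1199 - √14) = (-10)²/(1199 - √14) = 100/(1199 - √14)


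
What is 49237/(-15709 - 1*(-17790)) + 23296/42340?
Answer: 533293389/22027385 ≈ 24.210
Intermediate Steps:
49237/(-15709 - 1*(-17790)) + 23296/42340 = 49237/(-15709 + 17790) + 23296*(1/42340) = 49237/2081 + 5824/10585 = 533293389/22027385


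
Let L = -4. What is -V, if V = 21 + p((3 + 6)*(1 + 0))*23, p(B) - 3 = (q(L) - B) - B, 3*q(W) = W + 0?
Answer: 1064/3 ≈ 354.67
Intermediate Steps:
q(W) = W/3 (q(W) = (W + 0)/3 = W/3)
p(B) = 5/3 - 2*B (p(B) = 3 + (((⅓)*(-4) - B) - B) = 3 + ((-4/3 - B) - B) = 3 + (-4/3 - 2*B) = 5/3 - 2*B)
V = -1064/3 (V = 21 + (5/3 - 2*(3 + 6)*(1 + 0))*23 = 21 + (5/3 - 18)*23 = 21 - 49/3*23 = 21 - 1127/3 = -1064/3 ≈ -354.67)
-V = -1*(-1064/3) = 1064/3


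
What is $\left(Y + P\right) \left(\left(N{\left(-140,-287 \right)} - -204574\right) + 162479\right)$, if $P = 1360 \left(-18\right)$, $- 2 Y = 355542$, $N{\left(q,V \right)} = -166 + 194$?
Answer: $-74242499331$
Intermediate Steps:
$N{\left(q,V \right)} = 28$
$Y = -177771$ ($Y = \left(- \frac{1}{2}\right) 355542 = -177771$)
$P = -24480$
$\left(Y + P\right) \left(\left(N{\left(-140,-287 \right)} - -204574\right) + 162479\right) = \left(-177771 - 24480\right) \left(\left(28 - -204574\right) + 162479\right) = - 202251 \left(\left(28 + 204574\right) + 162479\right) = - 202251 \left(204602 + 162479\right) = \left(-202251\right) 367081 = -74242499331$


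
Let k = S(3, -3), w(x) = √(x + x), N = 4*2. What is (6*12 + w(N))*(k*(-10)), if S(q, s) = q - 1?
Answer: -1520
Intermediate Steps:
N = 8
S(q, s) = -1 + q
w(x) = √2*√x (w(x) = √(2*x) = √2*√x)
k = 2 (k = -1 + 3 = 2)
(6*12 + w(N))*(k*(-10)) = (6*12 + √2*√8)*(2*(-10)) = (72 + √2*(2*√2))*(-20) = (72 + 4)*(-20) = 76*(-20) = -1520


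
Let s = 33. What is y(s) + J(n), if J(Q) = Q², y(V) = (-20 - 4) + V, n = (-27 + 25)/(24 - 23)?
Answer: 13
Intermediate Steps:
n = -2 (n = -2/1 = -2*1 = -2)
y(V) = -24 + V
y(s) + J(n) = (-24 + 33) + (-2)² = 9 + 4 = 13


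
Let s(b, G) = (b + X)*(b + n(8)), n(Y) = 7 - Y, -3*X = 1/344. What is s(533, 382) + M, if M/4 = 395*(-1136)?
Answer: -389921725/258 ≈ -1.5113e+6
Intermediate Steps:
X = -1/1032 (X = -⅓/344 = -⅓*1/344 = -1/1032 ≈ -0.00096899)
s(b, G) = (-1 + b)*(-1/1032 + b) (s(b, G) = (b - 1/1032)*(b + (7 - 1*8)) = (-1/1032 + b)*(b + (7 - 8)) = (-1/1032 + b)*(b - 1) = (-1/1032 + b)*(-1 + b) = (-1 + b)*(-1/1032 + b))
M = -1794880 (M = 4*(395*(-1136)) = 4*(-448720) = -1794880)
s(533, 382) + M = (1/1032 + 533² - 1033/1032*533) - 1794880 = (1/1032 + 284089 - 550589/1032) - 1794880 = 73157315/258 - 1794880 = -389921725/258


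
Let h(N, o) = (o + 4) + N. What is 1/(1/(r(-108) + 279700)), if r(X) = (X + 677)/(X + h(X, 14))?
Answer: 55380031/198 ≈ 2.7970e+5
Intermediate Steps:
h(N, o) = 4 + N + o (h(N, o) = (4 + o) + N = 4 + N + o)
r(X) = (677 + X)/(18 + 2*X) (r(X) = (X + 677)/(X + (4 + X + 14)) = (677 + X)/(X + (18 + X)) = (677 + X)/(18 + 2*X))
1/(1/(r(-108) + 279700)) = 1/(1/((677 - 108)/(2*(9 - 108)) + 279700)) = 1/(1/((½)*569/(-99) + 279700)) = 1/(1/((½)*(-1/99)*569 + 279700)) = 1/(1/(-569/198 + 279700)) = 1/(1/(55380031/198)) = 1/(198/55380031) = 55380031/198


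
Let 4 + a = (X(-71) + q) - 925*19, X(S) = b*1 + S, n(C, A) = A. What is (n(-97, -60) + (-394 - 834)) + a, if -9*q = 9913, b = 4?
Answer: -180319/9 ≈ -20035.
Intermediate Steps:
q = -9913/9 (q = -⅑*9913 = -9913/9 ≈ -1101.4)
X(S) = 4 + S (X(S) = 4*1 + S = 4 + S)
a = -168727/9 (a = -4 + (((4 - 71) - 9913/9) - 925*19) = -4 + ((-67 - 9913/9) - 17575) = -4 + (-10516/9 - 17575) = -4 - 168691/9 = -168727/9 ≈ -18747.)
(n(-97, -60) + (-394 - 834)) + a = (-60 + (-394 - 834)) - 168727/9 = (-60 - 1228) - 168727/9 = -1288 - 168727/9 = -180319/9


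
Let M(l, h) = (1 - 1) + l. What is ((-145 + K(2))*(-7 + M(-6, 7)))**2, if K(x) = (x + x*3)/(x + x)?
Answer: 3455881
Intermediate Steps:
K(x) = 2 (K(x) = (x + 3*x)/((2*x)) = (4*x)*(1/(2*x)) = 2)
M(l, h) = l (M(l, h) = 0 + l = l)
((-145 + K(2))*(-7 + M(-6, 7)))**2 = ((-145 + 2)*(-7 - 6))**2 = (-143*(-13))**2 = 1859**2 = 3455881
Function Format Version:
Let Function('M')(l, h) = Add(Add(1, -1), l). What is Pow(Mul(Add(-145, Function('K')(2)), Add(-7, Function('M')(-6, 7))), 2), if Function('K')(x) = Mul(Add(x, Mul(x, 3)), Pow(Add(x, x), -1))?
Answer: 3455881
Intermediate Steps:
Function('K')(x) = 2 (Function('K')(x) = Mul(Add(x, Mul(3, x)), Pow(Mul(2, x), -1)) = Mul(Mul(4, x), Mul(Rational(1, 2), Pow(x, -1))) = 2)
Function('M')(l, h) = l (Function('M')(l, h) = Add(0, l) = l)
Pow(Mul(Add(-145, Function('K')(2)), Add(-7, Function('M')(-6, 7))), 2) = Pow(Mul(Add(-145, 2), Add(-7, -6)), 2) = Pow(Mul(-143, -13), 2) = Pow(1859, 2) = 3455881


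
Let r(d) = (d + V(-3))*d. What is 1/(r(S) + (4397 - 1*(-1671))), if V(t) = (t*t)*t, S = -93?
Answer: 1/17228 ≈ 5.8045e-5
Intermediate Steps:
V(t) = t³ (V(t) = t²*t = t³)
r(d) = d*(-27 + d) (r(d) = (d + (-3)³)*d = (d - 27)*d = (-27 + d)*d = d*(-27 + d))
1/(r(S) + (4397 - 1*(-1671))) = 1/(-93*(-27 - 93) + (4397 - 1*(-1671))) = 1/(-93*(-120) + (4397 + 1671)) = 1/(11160 + 6068) = 1/17228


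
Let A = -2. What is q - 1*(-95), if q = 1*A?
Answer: 93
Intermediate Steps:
q = -2 (q = 1*(-2) = -2)
q - 1*(-95) = -2 - 1*(-95) = -2 + 95 = 93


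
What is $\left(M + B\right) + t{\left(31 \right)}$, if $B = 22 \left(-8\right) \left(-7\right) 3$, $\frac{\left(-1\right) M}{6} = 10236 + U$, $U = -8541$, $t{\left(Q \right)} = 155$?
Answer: $-6319$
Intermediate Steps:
$M = -10170$ ($M = - 6 \left(10236 - 8541\right) = \left(-6\right) 1695 = -10170$)
$B = 3696$ ($B = 22 \cdot 56 \cdot 3 = 22 \cdot 168 = 3696$)
$\left(M + B\right) + t{\left(31 \right)} = \left(-10170 + 3696\right) + 155 = -6474 + 155 = -6319$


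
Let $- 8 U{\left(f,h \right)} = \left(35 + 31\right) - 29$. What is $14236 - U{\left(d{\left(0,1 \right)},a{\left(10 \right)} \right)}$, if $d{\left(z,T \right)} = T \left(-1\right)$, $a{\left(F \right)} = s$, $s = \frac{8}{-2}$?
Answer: $\frac{113925}{8} \approx 14241.0$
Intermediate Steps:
$s = -4$ ($s = 8 \left(- \frac{1}{2}\right) = -4$)
$a{\left(F \right)} = -4$
$d{\left(z,T \right)} = - T$
$U{\left(f,h \right)} = - \frac{37}{8}$ ($U{\left(f,h \right)} = - \frac{\left(35 + 31\right) - 29}{8} = - \frac{66 - 29}{8} = \left(- \frac{1}{8}\right) 37 = - \frac{37}{8}$)
$14236 - U{\left(d{\left(0,1 \right)},a{\left(10 \right)} \right)} = 14236 - - \frac{37}{8} = 14236 + \frac{37}{8} = \frac{113925}{8}$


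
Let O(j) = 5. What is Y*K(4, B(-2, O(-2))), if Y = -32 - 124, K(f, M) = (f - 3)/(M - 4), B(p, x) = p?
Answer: 26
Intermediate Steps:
K(f, M) = (-3 + f)/(-4 + M)
Y = -156
Y*K(4, B(-2, O(-2))) = -156*(-3 + 4)/(-4 - 2) = -156/(-6) = -(-26) = -156*(-⅙) = 26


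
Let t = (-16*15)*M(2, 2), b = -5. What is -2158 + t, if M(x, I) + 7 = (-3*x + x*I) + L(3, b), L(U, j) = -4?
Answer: 962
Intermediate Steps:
M(x, I) = -11 - 3*x + I*x (M(x, I) = -7 + ((-3*x + x*I) - 4) = -7 + ((-3*x + I*x) - 4) = -7 + (-4 - 3*x + I*x) = -11 - 3*x + I*x)
t = 3120 (t = (-16*15)*(-11 - 3*2 + 2*2) = -240*(-11 - 6 + 4) = -240*(-13) = 3120)
-2158 + t = -2158 + 3120 = 962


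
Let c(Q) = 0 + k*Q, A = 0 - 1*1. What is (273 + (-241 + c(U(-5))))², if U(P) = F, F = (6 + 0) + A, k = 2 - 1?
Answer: 1369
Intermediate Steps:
k = 1
A = -1 (A = 0 - 1 = -1)
F = 5 (F = (6 + 0) - 1 = 6 - 1 = 5)
U(P) = 5
c(Q) = Q (c(Q) = 0 + 1*Q = 0 + Q = Q)
(273 + (-241 + c(U(-5))))² = (273 + (-241 + 5))² = (273 - 236)² = 37² = 1369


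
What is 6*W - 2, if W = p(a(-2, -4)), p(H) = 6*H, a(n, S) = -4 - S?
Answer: -2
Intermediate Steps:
W = 0 (W = 6*(-4 - 1*(-4)) = 6*(-4 + 4) = 6*0 = 0)
6*W - 2 = 6*0 - 2 = 0 - 2 = -2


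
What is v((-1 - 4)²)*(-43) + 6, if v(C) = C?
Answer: -1069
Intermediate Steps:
v((-1 - 4)²)*(-43) + 6 = (-1 - 4)²*(-43) + 6 = (-5)²*(-43) + 6 = 25*(-43) + 6 = -1075 + 6 = -1069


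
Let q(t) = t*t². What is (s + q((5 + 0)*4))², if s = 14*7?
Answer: 65577604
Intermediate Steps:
q(t) = t³
s = 98
(s + q((5 + 0)*4))² = (98 + ((5 + 0)*4)³)² = (98 + (5*4)³)² = (98 + 20³)² = (98 + 8000)² = 8098² = 65577604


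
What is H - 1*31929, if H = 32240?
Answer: 311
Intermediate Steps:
H - 1*31929 = 32240 - 1*31929 = 32240 - 31929 = 311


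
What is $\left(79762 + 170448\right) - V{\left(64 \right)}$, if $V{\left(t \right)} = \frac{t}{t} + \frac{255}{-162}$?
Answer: $\frac{13511371}{54} \approx 2.5021 \cdot 10^{5}$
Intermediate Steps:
$V{\left(t \right)} = - \frac{31}{54}$ ($V{\left(t \right)} = 1 + 255 \left(- \frac{1}{162}\right) = 1 - \frac{85}{54} = - \frac{31}{54}$)
$\left(79762 + 170448\right) - V{\left(64 \right)} = \left(79762 + 170448\right) - - \frac{31}{54} = 250210 + \frac{31}{54} = \frac{13511371}{54}$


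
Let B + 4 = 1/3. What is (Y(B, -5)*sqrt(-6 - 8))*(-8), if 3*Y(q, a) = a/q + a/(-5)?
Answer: -208*I*sqrt(14)/33 ≈ -23.584*I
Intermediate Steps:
B = -11/3 (B = -4 + 1/3 = -11/3 ≈ -3.6667)
Y(q, a) = -a/15 + a/(3*q) (Y(q, a) = (a/q + a/(-5))/3 = (a/q + a*(-1/5))/3 = (a/q - a/5)/3 = (-a/5 + a/q)/3 = -a/15 + a/(3*q))
(Y(B, -5)*sqrt(-6 - 8))*(-8) = (((1/15)*(-5)*(5 - 1*(-11/3))/(-11/3))*sqrt(-6 - 8))*(-8) = (((1/15)*(-5)*(-3/11)*(5 + 11/3))*sqrt(-14))*(-8) = (((1/15)*(-5)*(-3/11)*(26/3))*(I*sqrt(14)))*(-8) = (26*(I*sqrt(14))/33)*(-8) = (26*I*sqrt(14)/33)*(-8) = -208*I*sqrt(14)/33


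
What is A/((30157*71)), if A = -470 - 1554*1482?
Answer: -2303498/2141147 ≈ -1.0758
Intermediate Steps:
A = -2303498 (A = -470 - 2303028 = -2303498)
A/((30157*71)) = -2303498/(30157*71) = -2303498/2141147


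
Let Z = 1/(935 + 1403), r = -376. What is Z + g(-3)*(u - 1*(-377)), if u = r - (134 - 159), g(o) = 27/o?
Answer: -547091/2338 ≈ -234.00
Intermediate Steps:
u = -351 (u = -376 - (134 - 159) = -376 - 1*(-25) = -376 + 25 = -351)
Z = 1/2338 ≈ 0.00042772
Z + g(-3)*(u - 1*(-377)) = 1/2338 + (27/(-3))*(-351 - 1*(-377)) = 1/2338 + (27*(-⅓))*(-351 + 377) = 1/2338 - 9*26 = 1/2338 - 234 = -547091/2338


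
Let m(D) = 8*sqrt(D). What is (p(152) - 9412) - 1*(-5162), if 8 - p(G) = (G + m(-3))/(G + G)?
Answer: -8485/2 - I*sqrt(3)/38 ≈ -4242.5 - 0.04558*I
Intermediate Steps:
p(G) = 8 - (G + 8*I*sqrt(3))/(2*G) (p(G) = 8 - (G + 8*sqrt(-3))/(G + G) = 8 - (G + 8*(I*sqrt(3)))/(2*G) = 8 - (G + 8*I*sqrt(3))*1/(2*G) = 8 - (G + 8*I*sqrt(3))/(2*G))
(p(152) - 9412) - 1*(-5162) = ((15/2 - 4*I*sqrt(3)/152) - 9412) - 1*(-5162) = ((15/2 - 4*I*sqrt(3)*1/152) - 9412) + 5162 = ((15/2 - I*sqrt(3)/38) - 9412) + 5162 = (-18809/2 - I*sqrt(3)/38) + 5162 = -8485/2 - I*sqrt(3)/38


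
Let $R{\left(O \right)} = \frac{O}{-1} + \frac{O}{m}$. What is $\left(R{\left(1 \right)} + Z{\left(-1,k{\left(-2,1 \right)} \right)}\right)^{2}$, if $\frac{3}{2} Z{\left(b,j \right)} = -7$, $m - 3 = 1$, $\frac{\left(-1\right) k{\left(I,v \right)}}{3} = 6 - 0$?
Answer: $\frac{4225}{144} \approx 29.34$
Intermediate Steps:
$k{\left(I,v \right)} = -18$ ($k{\left(I,v \right)} = - 3 \left(6 - 0\right) = - 3 \left(6 + 0\right) = \left(-3\right) 6 = -18$)
$m = 4$ ($m = 3 + 1 = 4$)
$Z{\left(b,j \right)} = - \frac{14}{3}$ ($Z{\left(b,j \right)} = \frac{2}{3} \left(-7\right) = - \frac{14}{3}$)
$R{\left(O \right)} = - \frac{3 O}{4}$ ($R{\left(O \right)} = \frac{O}{-1} + \frac{O}{4} = O \left(-1\right) + O \frac{1}{4} = - O + \frac{O}{4} = - \frac{3 O}{4}$)
$\left(R{\left(1 \right)} + Z{\left(-1,k{\left(-2,1 \right)} \right)}\right)^{2} = \left(\left(- \frac{3}{4}\right) 1 - \frac{14}{3}\right)^{2} = \left(- \frac{3}{4} - \frac{14}{3}\right)^{2} = \left(- \frac{65}{12}\right)^{2} = \frac{4225}{144}$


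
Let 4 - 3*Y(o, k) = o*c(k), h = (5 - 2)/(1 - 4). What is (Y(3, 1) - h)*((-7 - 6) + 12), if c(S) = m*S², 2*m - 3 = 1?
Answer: -⅓ ≈ -0.33333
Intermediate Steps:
m = 2 (m = 3/2 + (½)*1 = 3/2 + ½ = 2)
c(S) = 2*S²
h = -1 (h = 3/(-3) = 3*(-⅓) = -1)
Y(o, k) = 4/3 - 2*o*k²/3 (Y(o, k) = 4/3 - o*2*k²/3 = 4/3 - 2*o*k²/3)
(Y(3, 1) - h)*((-7 - 6) + 12) = ((4/3 - ⅔*3*1²) - 1*(-1))*((-7 - 6) + 12) = ((4/3 - ⅔*3*1) + 1)*(-13 + 12) = ((4/3 - 2) + 1)*(-1) = (-⅔ + 1)*(-1) = (⅓)*(-1) = -⅓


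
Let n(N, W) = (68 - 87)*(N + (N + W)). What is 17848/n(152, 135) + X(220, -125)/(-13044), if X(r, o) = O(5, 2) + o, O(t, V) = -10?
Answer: -77227759/36266668 ≈ -2.1294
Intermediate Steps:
n(N, W) = -38*N - 19*W (n(N, W) = -19*(W + 2*N) = -38*N - 19*W)
X(r, o) = -10 + o
17848/n(152, 135) + X(220, -125)/(-13044) = 17848/(-38*152 - 19*135) + (-10 - 125)/(-13044) = 17848/(-5776 - 2565) - 135*(-1/13044) = 17848/(-8341) + 45/4348 = 17848*(-1/8341) + 45/4348 = -17848/8341 + 45/4348 = -77227759/36266668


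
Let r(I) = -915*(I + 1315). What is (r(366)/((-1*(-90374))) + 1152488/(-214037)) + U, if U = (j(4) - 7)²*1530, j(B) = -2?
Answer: 2396791694852573/19343379838 ≈ 1.2391e+5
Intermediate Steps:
r(I) = -1203225 - 915*I (r(I) = -915*(1315 + I) = -1203225 - 915*I)
U = 123930 (U = (-2 - 7)²*1530 = (-9)²*1530 = 81*1530 = 123930)
(r(366)/((-1*(-90374))) + 1152488/(-214037)) + U = ((-1203225 - 915*366)/((-1*(-90374))) + 1152488/(-214037)) + 123930 = ((-1203225 - 334890)/90374 + 1152488*(-1/214037)) + 123930 = (-1538115*1/90374 - 1152488/214037) + 123930 = (-1538115/90374 - 1152488/214037) + 123930 = -433368470767/19343379838 + 123930 = 2396791694852573/19343379838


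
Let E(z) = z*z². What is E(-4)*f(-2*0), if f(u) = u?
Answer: 0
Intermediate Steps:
E(z) = z³
E(-4)*f(-2*0) = (-4)³*(-2*0) = -64*0 = 0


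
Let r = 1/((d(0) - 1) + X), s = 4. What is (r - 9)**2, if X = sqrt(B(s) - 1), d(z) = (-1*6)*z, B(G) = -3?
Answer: 2112/25 + 184*I/25 ≈ 84.48 + 7.36*I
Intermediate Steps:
d(z) = -6*z
X = 2*I (X = sqrt(-3 - 1) = sqrt(-4) = 2*I ≈ 2.0*I)
r = (-1 - 2*I)/5 (r = 1/((-6*0 - 1) + 2*I) = 1/((0 - 1) + 2*I) = 1/(-1 + 2*I) = (-1 - 2*I)/5 ≈ -0.2 - 0.4*I)
(r - 9)**2 = ((-1/5 - 2*I/5) - 9)**2 = (-46/5 - 2*I/5)**2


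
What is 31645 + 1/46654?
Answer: 1476365831/46654 ≈ 31645.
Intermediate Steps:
31645 + 1/46654 = 1476365831/46654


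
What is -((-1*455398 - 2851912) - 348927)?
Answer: 3656237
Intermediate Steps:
-((-1*455398 - 2851912) - 348927) = -((-455398 - 2851912) - 348927) = -(-3307310 - 348927) = -1*(-3656237) = 3656237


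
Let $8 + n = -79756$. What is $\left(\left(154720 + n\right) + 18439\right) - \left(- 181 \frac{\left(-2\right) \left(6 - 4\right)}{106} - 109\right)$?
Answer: $\frac{4955350}{53} \approx 93497.0$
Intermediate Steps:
$n = -79764$ ($n = -8 - 79756 = -79764$)
$\left(\left(154720 + n\right) + 18439\right) - \left(- 181 \frac{\left(-2\right) \left(6 - 4\right)}{106} - 109\right) = \left(\left(154720 - 79764\right) + 18439\right) - \left(- 181 \frac{\left(-2\right) \left(6 - 4\right)}{106} - 109\right) = \left(74956 + 18439\right) - \left(- 181 \left(-2\right) 2 \cdot \frac{1}{106} - 109\right) = 93395 - \left(- 181 \left(\left(-4\right) \frac{1}{106}\right) - 109\right) = 93395 - \left(\left(-181\right) \left(- \frac{2}{53}\right) - 109\right) = 93395 - \left(\frac{362}{53} - 109\right) = 93395 - - \frac{5415}{53} = 93395 + \frac{5415}{53} = \frac{4955350}{53}$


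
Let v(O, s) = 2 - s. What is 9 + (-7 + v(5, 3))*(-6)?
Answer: 57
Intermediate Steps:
9 + (-7 + v(5, 3))*(-6) = 9 + (-7 + (2 - 1*3))*(-6) = 9 + (-7 + (2 - 3))*(-6) = 9 + (-7 - 1)*(-6) = 9 - 8*(-6) = 9 + 48 = 57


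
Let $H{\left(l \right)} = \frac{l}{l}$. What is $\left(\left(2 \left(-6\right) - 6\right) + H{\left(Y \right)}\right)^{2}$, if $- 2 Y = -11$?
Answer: $289$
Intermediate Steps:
$Y = \frac{11}{2}$ ($Y = \left(- \frac{1}{2}\right) \left(-11\right) = \frac{11}{2} \approx 5.5$)
$H{\left(l \right)} = 1$
$\left(\left(2 \left(-6\right) - 6\right) + H{\left(Y \right)}\right)^{2} = \left(\left(2 \left(-6\right) - 6\right) + 1\right)^{2} = \left(\left(-12 - 6\right) + 1\right)^{2} = \left(-18 + 1\right)^{2} = \left(-17\right)^{2} = 289$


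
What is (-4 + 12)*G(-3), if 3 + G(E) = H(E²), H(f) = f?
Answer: 48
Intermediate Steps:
G(E) = -3 + E²
(-4 + 12)*G(-3) = (-4 + 12)*(-3 + (-3)²) = 8*(-3 + 9) = 8*6 = 48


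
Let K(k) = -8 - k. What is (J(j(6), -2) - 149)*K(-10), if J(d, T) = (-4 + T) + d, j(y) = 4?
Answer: -302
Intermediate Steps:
J(d, T) = -4 + T + d
(J(j(6), -2) - 149)*K(-10) = ((-4 - 2 + 4) - 149)*(-8 - 1*(-10)) = (-2 - 149)*(-8 + 10) = -151*2 = -302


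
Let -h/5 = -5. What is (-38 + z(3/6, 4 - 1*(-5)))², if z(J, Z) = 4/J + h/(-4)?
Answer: 21025/16 ≈ 1314.1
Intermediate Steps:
h = 25 (h = -5*(-5) = 25)
z(J, Z) = -25/4 + 4/J (z(J, Z) = 4/J + 25/(-4) = 4/J + 25*(-¼) = 4/J - 25/4 = -25/4 + 4/J)
(-38 + z(3/6, 4 - 1*(-5)))² = (-38 + (-25/4 + 4/((3/6))))² = (-38 + (-25/4 + 4/((3*(⅙)))))² = (-38 + (-25/4 + 4/(½)))² = (-38 + (-25/4 + 4*2))² = (-38 + (-25/4 + 8))² = (-38 + 7/4)² = (-145/4)² = 21025/16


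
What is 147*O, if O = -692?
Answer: -101724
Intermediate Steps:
147*O = 147*(-692) = -101724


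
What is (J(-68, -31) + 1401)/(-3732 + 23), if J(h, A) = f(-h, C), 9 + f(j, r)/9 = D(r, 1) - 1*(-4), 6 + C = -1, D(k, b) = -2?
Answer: -1338/3709 ≈ -0.36074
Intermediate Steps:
C = -7 (C = -6 - 1 = -7)
f(j, r) = -63 (f(j, r) = -81 + 9*(-2 - 1*(-4)) = -81 + 9*(-2 + 4) = -81 + 9*2 = -81 + 18 = -63)
J(h, A) = -63
(J(-68, -31) + 1401)/(-3732 + 23) = (-63 + 1401)/(-3732 + 23) = 1338/(-3709) = 1338*(-1/3709) = -1338/3709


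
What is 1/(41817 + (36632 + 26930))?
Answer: 1/105379 ≈ 9.4896e-6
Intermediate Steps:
1/(41817 + (36632 + 26930)) = 1/(41817 + 63562) = 1/105379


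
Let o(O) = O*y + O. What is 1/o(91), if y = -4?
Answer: -1/273 ≈ -0.0036630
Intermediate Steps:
o(O) = -3*O (o(O) = O*(-4) + O = -4*O + O = -3*O)
1/o(91) = 1/(-3*91) = 1/(-273) = -1/273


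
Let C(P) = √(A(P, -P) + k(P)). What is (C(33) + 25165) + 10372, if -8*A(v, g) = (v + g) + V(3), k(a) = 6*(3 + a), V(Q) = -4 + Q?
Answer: 35537 + √3458/4 ≈ 35552.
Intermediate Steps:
k(a) = 18 + 6*a
A(v, g) = ⅛ - g/8 - v/8 (A(v, g) = -((v + g) + (-4 + 3))/8 = -((g + v) - 1)/8 = -(-1 + g + v)/8 = ⅛ - g/8 - v/8)
C(P) = √(145/8 + 6*P) (C(P) = √((⅛ - (-1)*P/8 - P/8) + (18 + 6*P)) = √((⅛ + P/8 - P/8) + (18 + 6*P)) = √(⅛ + (18 + 6*P)) = √(145/8 + 6*P))
(C(33) + 25165) + 10372 = (√(290 + 96*33)/4 + 25165) + 10372 = (√(290 + 3168)/4 + 25165) + 10372 = (√3458/4 + 25165) + 10372 = (25165 + √3458/4) + 10372 = 35537 + √3458/4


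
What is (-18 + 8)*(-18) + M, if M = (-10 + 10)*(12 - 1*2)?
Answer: 180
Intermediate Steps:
M = 0 (M = 0*(12 - 2) = 0*10 = 0)
(-18 + 8)*(-18) + M = (-18 + 8)*(-18) + 0 = -10*(-18) + 0 = 180 + 0 = 180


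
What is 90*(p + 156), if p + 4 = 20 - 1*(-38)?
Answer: 18900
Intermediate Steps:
p = 54 (p = -4 + (20 - 1*(-38)) = -4 + (20 + 38) = -4 + 58 = 54)
90*(p + 156) = 90*(54 + 156) = 90*210 = 18900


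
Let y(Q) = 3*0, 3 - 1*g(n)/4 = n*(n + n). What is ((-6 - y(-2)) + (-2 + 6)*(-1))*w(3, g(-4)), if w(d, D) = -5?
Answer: 50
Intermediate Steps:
g(n) = 12 - 8*n² (g(n) = 12 - 4*n*(n + n) = 12 - 4*n*2*n = 12 - 8*n²)
y(Q) = 0
((-6 - y(-2)) + (-2 + 6)*(-1))*w(3, g(-4)) = ((-6 - 1*0) + (-2 + 6)*(-1))*(-5) = ((-6 + 0) + 4*(-1))*(-5) = (-6 - 4)*(-5) = -10*(-5) = 50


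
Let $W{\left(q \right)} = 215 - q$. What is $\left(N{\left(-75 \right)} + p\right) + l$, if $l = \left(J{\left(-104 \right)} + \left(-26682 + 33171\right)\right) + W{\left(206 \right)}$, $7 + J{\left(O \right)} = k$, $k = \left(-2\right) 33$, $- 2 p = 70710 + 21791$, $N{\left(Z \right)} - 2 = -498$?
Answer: $- \frac{80643}{2} \approx -40322.0$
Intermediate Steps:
$N{\left(Z \right)} = -496$ ($N{\left(Z \right)} = 2 - 498 = -496$)
$p = - \frac{92501}{2}$ ($p = - \frac{70710 + 21791}{2} = \left(- \frac{1}{2}\right) 92501 = - \frac{92501}{2} \approx -46251.0$)
$k = -66$
$J{\left(O \right)} = -73$ ($J{\left(O \right)} = -7 - 66 = -73$)
$l = 6425$ ($l = \left(-73 + \left(-26682 + 33171\right)\right) + \left(215 - 206\right) = \left(-73 + 6489\right) + \left(215 - 206\right) = 6416 + 9 = 6425$)
$\left(N{\left(-75 \right)} + p\right) + l = \left(-496 - \frac{92501}{2}\right) + 6425 = - \frac{93493}{2} + 6425 = - \frac{80643}{2}$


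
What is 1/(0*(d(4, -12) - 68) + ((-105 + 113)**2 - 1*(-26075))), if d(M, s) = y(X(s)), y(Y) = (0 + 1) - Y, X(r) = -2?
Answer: 1/26139 ≈ 3.8257e-5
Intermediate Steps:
y(Y) = 1 - Y
d(M, s) = 3 (d(M, s) = 1 - 1*(-2) = 1 + 2 = 3)
1/(0*(d(4, -12) - 68) + ((-105 + 113)**2 - 1*(-26075))) = 1/(0*(3 - 68) + ((-105 + 113)**2 - 1*(-26075))) = 1/(0*(-65) + (8**2 + 26075)) = 1/(0 + (64 + 26075)) = 1/(0 + 26139) = 1/26139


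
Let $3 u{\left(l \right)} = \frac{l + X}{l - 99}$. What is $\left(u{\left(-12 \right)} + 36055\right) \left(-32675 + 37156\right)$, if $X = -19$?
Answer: $\frac{53800436426}{333} \approx 1.6156 \cdot 10^{8}$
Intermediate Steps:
$u{\left(l \right)} = \frac{-19 + l}{3 \left(-99 + l\right)}$ ($u{\left(l \right)} = \frac{\left(l - 19\right) \frac{1}{l - 99}}{3} = \frac{\left(-19 + l\right) \frac{1}{-99 + l}}{3} = \frac{\frac{1}{-99 + l} \left(-19 + l\right)}{3} = \frac{-19 + l}{3 \left(-99 + l\right)}$)
$\left(u{\left(-12 \right)} + 36055\right) \left(-32675 + 37156\right) = \left(\frac{-19 - 12}{3 \left(-99 - 12\right)} + 36055\right) \left(-32675 + 37156\right) = \left(\frac{1}{3} \frac{1}{-111} \left(-31\right) + 36055\right) 4481 = \left(\frac{1}{3} \left(- \frac{1}{111}\right) \left(-31\right) + 36055\right) 4481 = \left(\frac{31}{333} + 36055\right) 4481 = \frac{12006346}{333} \cdot 4481 = \frac{53800436426}{333}$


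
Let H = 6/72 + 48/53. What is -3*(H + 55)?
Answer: -35609/212 ≈ -167.97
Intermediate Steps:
H = 629/636 (H = 6*(1/72) + 48*(1/53) = 1/12 + 48/53 = 629/636 ≈ 0.98899)
-3*(H + 55) = -3*(629/636 + 55) = -3*35609/636 = -35609/212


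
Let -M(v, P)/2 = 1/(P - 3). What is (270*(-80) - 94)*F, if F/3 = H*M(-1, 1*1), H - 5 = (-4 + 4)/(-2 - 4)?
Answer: -325410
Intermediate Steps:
M(v, P) = -2/(-3 + P) (M(v, P) = -2/(P - 3) = -2/(-3 + P))
H = 5 (H = 5 + (-4 + 4)/(-2 - 4) = 5 + 0/(-6) = 5 + 0*(-1/6) = 5 + 0 = 5)
F = 15 (F = 3*(5*(-2/(-3 + 1*1))) = 3*(5*(-2/(-3 + 1))) = 3*(5*(-2/(-2))) = 3*(5*(-2*(-1/2))) = 3*(5*1) = 3*5 = 15)
(270*(-80) - 94)*F = (270*(-80) - 94)*15 = (-21600 - 94)*15 = -21694*15 = -325410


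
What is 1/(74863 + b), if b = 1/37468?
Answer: 37468/2804966885 ≈ 1.3358e-5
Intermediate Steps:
b = 1/37468 ≈ 2.6689e-5
1/(74863 + b) = 1/(74863 + 1/37468) = 1/(2804966885/37468) = 37468/2804966885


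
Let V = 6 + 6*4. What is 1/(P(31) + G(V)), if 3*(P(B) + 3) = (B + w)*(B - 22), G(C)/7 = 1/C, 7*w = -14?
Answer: 30/2527 ≈ 0.011872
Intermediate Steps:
w = -2 (w = (⅐)*(-14) = -2)
V = 30 (V = 6 + 24 = 30)
G(C) = 7/C
P(B) = -3 + (-22 + B)*(-2 + B)/3 (P(B) = -3 + ((B - 2)*(B - 22))/3 = -3 + ((-2 + B)*(-22 + B))/3 = -3 + ((-22 + B)*(-2 + B))/3 = -3 + (-22 + B)*(-2 + B)/3)
1/(P(31) + G(V)) = 1/((35/3 - 8*31 + (⅓)*31²) + 7/30) = 1/((35/3 - 248 + (⅓)*961) + 7*(1/30)) = 1/((35/3 - 248 + 961/3) + 7/30) = 1/(84 + 7/30) = 1/(2527/30) = 30/2527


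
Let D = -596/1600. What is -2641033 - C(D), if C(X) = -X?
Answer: -1056413349/400 ≈ -2.6410e+6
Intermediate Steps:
D = -149/400 (D = -596*1/1600 = -149/400 ≈ -0.37250)
-2641033 - C(D) = -2641033 - (-1)*(-149)/400 = -2641033 - 1*149/400 = -2641033 - 149/400 = -1056413349/400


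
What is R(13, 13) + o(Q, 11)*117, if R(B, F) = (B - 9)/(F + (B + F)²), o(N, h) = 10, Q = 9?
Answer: 806134/689 ≈ 1170.0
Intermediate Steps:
R(B, F) = (-9 + B)/(F + (B + F)²)
R(13, 13) + o(Q, 11)*117 = (-9 + 13)/(13 + (13 + 13)²) + 10*117 = 4/(13 + 26²) + 1170 = 4/(13 + 676) + 1170 = 4/689 + 1170 = 806134/689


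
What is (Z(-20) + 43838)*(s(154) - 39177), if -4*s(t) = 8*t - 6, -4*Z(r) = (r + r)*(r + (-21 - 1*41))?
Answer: -1698501203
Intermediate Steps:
Z(r) = -r*(-62 + r)/2 (Z(r) = -(r + r)*(r + (-21 - 1*41))/4 = -2*r*(r + (-21 - 41))/4 = -2*r*(r - 62)/4 = -2*r*(-62 + r)/4 = -r*(-62 + r)/2)
s(t) = 3/2 - 2*t (s(t) = -(8*t - 6)/4 = -(-6 + 8*t)/4 = 3/2 - 2*t)
(Z(-20) + 43838)*(s(154) - 39177) = ((½)*(-20)*(62 - 1*(-20)) + 43838)*((3/2 - 2*154) - 39177) = ((½)*(-20)*(62 + 20) + 43838)*((3/2 - 308) - 39177) = ((½)*(-20)*82 + 43838)*(-613/2 - 39177) = (-820 + 43838)*(-78967/2) = 43018*(-78967/2) = -1698501203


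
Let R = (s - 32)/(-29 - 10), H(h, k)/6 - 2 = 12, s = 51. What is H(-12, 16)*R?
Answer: -532/13 ≈ -40.923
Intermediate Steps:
H(h, k) = 84 (H(h, k) = 12 + 6*12 = 12 + 72 = 84)
R = -19/39 (R = (51 - 32)/(-29 - 10) = 19/(-39) = 19*(-1/39) = -19/39 ≈ -0.48718)
H(-12, 16)*R = 84*(-19/39) = -532/13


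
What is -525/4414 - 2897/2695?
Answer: -14202233/11895730 ≈ -1.1939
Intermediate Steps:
-525/4414 - 2897/2695 = -14202233/11895730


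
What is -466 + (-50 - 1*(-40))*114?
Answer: -1606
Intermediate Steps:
-466 + (-50 - 1*(-40))*114 = -466 + (-50 + 40)*114 = -466 - 10*114 = -466 - 1140 = -1606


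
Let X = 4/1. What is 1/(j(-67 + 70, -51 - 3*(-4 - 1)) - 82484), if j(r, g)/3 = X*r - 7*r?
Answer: -1/82511 ≈ -1.2120e-5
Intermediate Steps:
X = 4 (X = 4*1 = 4)
j(r, g) = -9*r (j(r, g) = 3*(4*r - 7*r) = 3*(-3*r) = -9*r)
1/(j(-67 + 70, -51 - 3*(-4 - 1)) - 82484) = 1/(-9*(-67 + 70) - 82484) = 1/(-9*3 - 82484) = 1/(-27 - 82484) = 1/(-82511) = -1/82511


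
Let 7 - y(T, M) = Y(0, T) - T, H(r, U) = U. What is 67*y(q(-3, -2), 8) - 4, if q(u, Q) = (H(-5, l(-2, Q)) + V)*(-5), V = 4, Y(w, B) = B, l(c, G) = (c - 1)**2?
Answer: 465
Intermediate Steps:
l(c, G) = (-1 + c)**2
q(u, Q) = -65 (q(u, Q) = ((-1 - 2)**2 + 4)*(-5) = ((-3)**2 + 4)*(-5) = (9 + 4)*(-5) = 13*(-5) = -65)
y(T, M) = 7 (y(T, M) = 7 - (T - T) = 7 - 1*0 = 7 + 0 = 7)
67*y(q(-3, -2), 8) - 4 = 67*7 - 4 = 469 - 4 = 465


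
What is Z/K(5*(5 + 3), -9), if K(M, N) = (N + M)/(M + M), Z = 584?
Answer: 46720/31 ≈ 1507.1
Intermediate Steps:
K(M, N) = (M + N)/(2*M) (K(M, N) = (M + N)/((2*M)) = (M + N)*(1/(2*M)) = (M + N)/(2*M))
Z/K(5*(5 + 3), -9) = 584/(((5*(5 + 3) - 9)/(2*((5*(5 + 3)))))) = 584/(((5*8 - 9)/(2*((5*8))))) = 584/(((½)*(40 - 9)/40)) = 584/(((½)*(1/40)*31)) = 584/(31/80) = 584*(80/31) = 46720/31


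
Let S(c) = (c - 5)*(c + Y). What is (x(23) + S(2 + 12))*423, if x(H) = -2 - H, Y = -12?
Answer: -2961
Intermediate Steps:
S(c) = (-12 + c)*(-5 + c) (S(c) = (c - 5)*(c - 12) = (-5 + c)*(-12 + c) = (-12 + c)*(-5 + c))
(x(23) + S(2 + 12))*423 = ((-2 - 1*23) + (60 + (2 + 12)**2 - 17*(2 + 12)))*423 = ((-2 - 23) + (60 + 14**2 - 17*14))*423 = (-25 + (60 + 196 - 238))*423 = (-25 + 18)*423 = -7*423 = -2961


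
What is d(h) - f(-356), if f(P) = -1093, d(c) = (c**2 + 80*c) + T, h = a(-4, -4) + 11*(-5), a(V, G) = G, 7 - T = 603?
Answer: -742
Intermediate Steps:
T = -596 (T = 7 - 1*603 = 7 - 603 = -596)
h = -59 (h = -4 + 11*(-5) = -4 - 55 = -59)
d(c) = -596 + c**2 + 80*c (d(c) = (c**2 + 80*c) - 596 = -596 + c**2 + 80*c)
d(h) - f(-356) = (-596 + (-59)**2 + 80*(-59)) - 1*(-1093) = (-596 + 3481 - 4720) + 1093 = -1835 + 1093 = -742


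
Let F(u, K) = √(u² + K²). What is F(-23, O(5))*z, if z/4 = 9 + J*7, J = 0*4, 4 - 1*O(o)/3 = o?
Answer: 36*√538 ≈ 835.01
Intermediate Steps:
O(o) = 12 - 3*o
J = 0
F(u, K) = √(K² + u²)
z = 36 (z = 4*(9 + 0*7) = 4*(9 + 0) = 4*9 = 36)
F(-23, O(5))*z = √((12 - 3*5)² + (-23)²)*36 = √((12 - 15)² + 529)*36 = √((-3)² + 529)*36 = √(9 + 529)*36 = √538*36 = 36*√538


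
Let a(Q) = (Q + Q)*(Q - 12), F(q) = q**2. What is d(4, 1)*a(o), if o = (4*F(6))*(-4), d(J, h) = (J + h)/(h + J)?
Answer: 677376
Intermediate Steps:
d(J, h) = 1 (d(J, h) = (J + h)/(J + h) = 1)
o = -576 (o = (4*6**2)*(-4) = (4*36)*(-4) = 144*(-4) = -576)
a(Q) = 2*Q*(-12 + Q) (a(Q) = (2*Q)*(-12 + Q) = 2*Q*(-12 + Q))
d(4, 1)*a(o) = 1*(2*(-576)*(-12 - 576)) = 1*(2*(-576)*(-588)) = 1*677376 = 677376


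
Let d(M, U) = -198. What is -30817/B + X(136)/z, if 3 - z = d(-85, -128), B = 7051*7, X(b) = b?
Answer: 518335/9920757 ≈ 0.052248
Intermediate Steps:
B = 49357
z = 201 (z = 3 - 1*(-198) = 3 + 198 = 201)
-30817/B + X(136)/z = -30817/49357 + 136/201 = 518335/9920757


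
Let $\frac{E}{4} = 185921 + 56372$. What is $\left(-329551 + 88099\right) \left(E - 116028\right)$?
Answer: $-205993325088$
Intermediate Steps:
$E = 969172$ ($E = 4 \left(185921 + 56372\right) = 4 \cdot 242293 = 969172$)
$\left(-329551 + 88099\right) \left(E - 116028\right) = \left(-329551 + 88099\right) \left(969172 - 116028\right) = \left(-241452\right) 853144 = -205993325088$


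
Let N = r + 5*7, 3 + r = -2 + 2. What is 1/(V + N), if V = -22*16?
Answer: -1/320 ≈ -0.0031250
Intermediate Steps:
r = -3 (r = -3 + (-2 + 2) = -3 + 0 = -3)
N = 32 (N = -3 + 5*7 = -3 + 35 = 32)
V = -352
1/(V + N) = 1/(-352 + 32) = 1/(-320) = -1/320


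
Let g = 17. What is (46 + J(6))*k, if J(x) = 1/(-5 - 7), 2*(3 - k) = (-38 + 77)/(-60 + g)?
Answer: 54549/344 ≈ 158.57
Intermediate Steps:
k = 297/86 (k = 3 - (-38 + 77)/(2*(-60 + 17)) = 3 - 39/(2*(-43)) = 3 - 39*(-1)/(2*43) = 3 - ½*(-39/43) = 3 + 39/86 = 297/86 ≈ 3.4535)
J(x) = -1/12 (J(x) = 1/(-12) = -1/12)
(46 + J(6))*k = (46 - 1/12)*(297/86) = (551/12)*(297/86) = 54549/344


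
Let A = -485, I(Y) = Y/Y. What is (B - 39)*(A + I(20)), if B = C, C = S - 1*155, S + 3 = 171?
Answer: 12584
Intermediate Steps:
S = 168 (S = -3 + 171 = 168)
C = 13 (C = 168 - 1*155 = 168 - 155 = 13)
I(Y) = 1
B = 13
(B - 39)*(A + I(20)) = (13 - 39)*(-485 + 1) = -26*(-484) = 12584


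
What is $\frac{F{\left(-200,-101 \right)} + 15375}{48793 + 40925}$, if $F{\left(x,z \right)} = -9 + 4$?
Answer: $\frac{7685}{44859} \approx 0.17131$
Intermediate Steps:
$F{\left(x,z \right)} = -5$
$\frac{F{\left(-200,-101 \right)} + 15375}{48793 + 40925} = \frac{-5 + 15375}{48793 + 40925} = \frac{15370}{89718} = 15370 \cdot \frac{1}{89718} = \frac{7685}{44859}$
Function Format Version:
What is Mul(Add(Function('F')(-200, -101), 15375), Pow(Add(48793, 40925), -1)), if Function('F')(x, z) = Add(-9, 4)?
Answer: Rational(7685, 44859) ≈ 0.17131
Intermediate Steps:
Function('F')(x, z) = -5
Mul(Add(Function('F')(-200, -101), 15375), Pow(Add(48793, 40925), -1)) = Mul(Add(-5, 15375), Pow(Add(48793, 40925), -1)) = Mul(15370, Pow(89718, -1)) = Mul(15370, Rational(1, 89718)) = Rational(7685, 44859)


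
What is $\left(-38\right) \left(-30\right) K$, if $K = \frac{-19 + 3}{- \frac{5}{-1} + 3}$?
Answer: $-2280$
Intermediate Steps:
$K = -2$ ($K = - \frac{16}{\left(-5\right) \left(-1\right) + 3} = - \frac{16}{5 + 3} = - \frac{16}{8} = \left(-16\right) \frac{1}{8} = -2$)
$\left(-38\right) \left(-30\right) K = \left(-38\right) \left(-30\right) \left(-2\right) = 1140 \left(-2\right) = -2280$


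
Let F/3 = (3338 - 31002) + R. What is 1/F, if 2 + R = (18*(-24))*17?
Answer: -1/105030 ≈ -9.5211e-6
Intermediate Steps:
R = -7346 (R = -2 + (18*(-24))*17 = -2 - 432*17 = -2 - 7344 = -7346)
F = -105030 (F = 3*((3338 - 31002) - 7346) = 3*(-27664 - 7346) = 3*(-35010) = -105030)
1/F = 1/(-105030) = -1/105030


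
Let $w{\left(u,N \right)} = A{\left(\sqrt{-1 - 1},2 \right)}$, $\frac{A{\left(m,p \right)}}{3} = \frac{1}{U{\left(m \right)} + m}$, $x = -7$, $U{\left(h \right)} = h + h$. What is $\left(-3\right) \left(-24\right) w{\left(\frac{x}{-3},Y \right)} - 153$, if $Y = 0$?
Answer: $-153 - 36 i \sqrt{2} \approx -153.0 - 50.912 i$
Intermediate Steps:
$U{\left(h \right)} = 2 h$
$A{\left(m,p \right)} = \frac{1}{m}$ ($A{\left(m,p \right)} = \frac{3}{2 m + m} = \frac{3}{3 m} = 3 \frac{1}{3 m} = \frac{1}{m}$)
$w{\left(u,N \right)} = - \frac{i \sqrt{2}}{2}$ ($w{\left(u,N \right)} = \frac{1}{\sqrt{-1 - 1}} = \frac{1}{\sqrt{-2}} = \frac{1}{i \sqrt{2}} = - \frac{i \sqrt{2}}{2}$)
$\left(-3\right) \left(-24\right) w{\left(\frac{x}{-3},Y \right)} - 153 = \left(-3\right) \left(-24\right) \left(- \frac{i \sqrt{2}}{2}\right) - 153 = 72 \left(- \frac{i \sqrt{2}}{2}\right) - 153 = - 36 i \sqrt{2} - 153 = -153 - 36 i \sqrt{2}$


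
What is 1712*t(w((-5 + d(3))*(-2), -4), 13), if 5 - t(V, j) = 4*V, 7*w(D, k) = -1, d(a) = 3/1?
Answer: 66768/7 ≈ 9538.3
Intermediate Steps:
d(a) = 3 (d(a) = 3*1 = 3)
w(D, k) = -⅐ (w(D, k) = (⅐)*(-1) = -⅐)
t(V, j) = 5 - 4*V
1712*t(w((-5 + d(3))*(-2), -4), 13) = 1712*(5 - 4*(-⅐)) = 1712*(5 + 4/7) = 1712*(39/7) = 66768/7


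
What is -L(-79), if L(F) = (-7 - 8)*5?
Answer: 75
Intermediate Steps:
L(F) = -75 (L(F) = -15*5 = -75)
-L(-79) = -1*(-75) = 75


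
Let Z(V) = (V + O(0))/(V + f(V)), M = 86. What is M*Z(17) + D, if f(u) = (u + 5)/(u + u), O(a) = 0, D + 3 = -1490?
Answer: -211523/150 ≈ -1410.2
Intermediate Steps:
D = -1493 (D = -3 - 1490 = -1493)
f(u) = (5 + u)/(2*u) (f(u) = (5 + u)/((2*u)) = (5 + u)*(1/(2*u)) = (5 + u)/(2*u))
Z(V) = V/(V + (5 + V)/(2*V)) (Z(V) = (V + 0)/(V + (5 + V)/(2*V)) = V/(V + (5 + V)/(2*V)))
M*Z(17) + D = 86*(2*17²/(5 + 17 + 2*17²)) - 1493 = 86*(2*289/(5 + 17 + 2*289)) - 1493 = 86*(2*289/(5 + 17 + 578)) - 1493 = 86*(2*289/600) - 1493 = 86*(2*289*(1/600)) - 1493 = 86*(289/300) - 1493 = 12427/150 - 1493 = -211523/150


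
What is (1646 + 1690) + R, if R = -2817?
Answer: 519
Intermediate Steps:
(1646 + 1690) + R = (1646 + 1690) - 2817 = 3336 - 2817 = 519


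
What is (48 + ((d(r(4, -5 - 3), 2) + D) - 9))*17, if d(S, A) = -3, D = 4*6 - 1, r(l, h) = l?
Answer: 1003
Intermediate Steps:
D = 23 (D = 24 - 1 = 23)
(48 + ((d(r(4, -5 - 3), 2) + D) - 9))*17 = (48 + ((-3 + 23) - 9))*17 = (48 + (20 - 9))*17 = (48 + 11)*17 = 59*17 = 1003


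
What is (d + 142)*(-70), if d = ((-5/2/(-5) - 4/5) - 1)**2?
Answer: -100583/10 ≈ -10058.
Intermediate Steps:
d = 169/100 (d = ((-5*1/2*(-1/5) - 4*1/5) - 1)**2 = ((-5/2*(-1/5) - 4/5) - 1)**2 = ((1/2 - 4/5) - 1)**2 = (-3/10 - 1)**2 = (-13/10)**2 = 169/100 ≈ 1.6900)
(d + 142)*(-70) = (169/100 + 142)*(-70) = (14369/100)*(-70) = -100583/10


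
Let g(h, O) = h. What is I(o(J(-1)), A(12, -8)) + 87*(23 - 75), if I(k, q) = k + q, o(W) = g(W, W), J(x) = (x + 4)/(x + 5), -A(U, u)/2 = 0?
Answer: -18093/4 ≈ -4523.3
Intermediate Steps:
A(U, u) = 0 (A(U, u) = -2*0 = 0)
J(x) = (4 + x)/(5 + x)
o(W) = W
I(o(J(-1)), A(12, -8)) + 87*(23 - 75) = ((4 - 1)/(5 - 1) + 0) + 87*(23 - 75) = (3/4 + 0) + 87*(-52) = ((¼)*3 + 0) - 4524 = (¾ + 0) - 4524 = ¾ - 4524 = -18093/4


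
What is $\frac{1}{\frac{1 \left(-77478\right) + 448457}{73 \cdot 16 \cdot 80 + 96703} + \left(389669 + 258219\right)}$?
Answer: $\frac{190143}{123191738963} \approx 1.5435 \cdot 10^{-6}$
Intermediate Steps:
$\frac{1}{\frac{1 \left(-77478\right) + 448457}{73 \cdot 16 \cdot 80 + 96703} + \left(389669 + 258219\right)} = \frac{1}{\frac{-77478 + 448457}{1168 \cdot 80 + 96703} + 647888} = \frac{1}{\frac{370979}{93440 + 96703} + 647888} = \frac{1}{\frac{370979}{190143} + 647888} = \frac{1}{\frac{123191738963}{190143}} = \frac{190143}{123191738963}$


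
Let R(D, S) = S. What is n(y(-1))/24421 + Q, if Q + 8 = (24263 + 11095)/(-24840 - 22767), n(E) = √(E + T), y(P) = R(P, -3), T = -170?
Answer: -138738/15869 + I*√173/24421 ≈ -8.7427 + 0.00053859*I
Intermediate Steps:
y(P) = -3
n(E) = √(-170 + E) (n(E) = √(E - 170) = √(-170 + E))
Q = -138738/15869 (Q = -8 + (24263 + 11095)/(-24840 - 22767) = -8 + 35358/(-47607) = -8 + 35358*(-1/47607) = -8 - 11786/15869 = -138738/15869 ≈ -8.7427)
n(y(-1))/24421 + Q = √(-170 - 3)/24421 - 138738/15869 = √(-173)*(1/24421) - 138738/15869 = (I*√173)*(1/24421) - 138738/15869 = I*√173/24421 - 138738/15869 = -138738/15869 + I*√173/24421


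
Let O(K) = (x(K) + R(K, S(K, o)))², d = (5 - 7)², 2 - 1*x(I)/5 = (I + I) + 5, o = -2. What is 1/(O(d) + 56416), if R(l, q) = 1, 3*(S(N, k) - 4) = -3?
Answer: 1/59332 ≈ 1.6854e-5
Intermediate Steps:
x(I) = -15 - 10*I (x(I) = 10 - 5*((I + I) + 5) = 10 - 5*(2*I + 5) = 10 - 5*(5 + 2*I) = 10 + (-25 - 10*I) = -15 - 10*I)
d = 4 (d = (-2)² = 4)
S(N, k) = 3 (S(N, k) = 4 + (⅓)*(-3) = 4 - 1 = 3)
O(K) = (-14 - 10*K)² (O(K) = ((-15 - 10*K) + 1)² = (-14 - 10*K)²)
1/(O(d) + 56416) = 1/(4*(7 + 5*4)² + 56416) = 1/(4*(7 + 20)² + 56416) = 1/(4*27² + 56416) = 1/(4*729 + 56416) = 1/(2916 + 56416) = 1/59332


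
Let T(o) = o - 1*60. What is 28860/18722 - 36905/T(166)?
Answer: -9295625/26818 ≈ -346.62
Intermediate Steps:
T(o) = -60 + o (T(o) = o - 60 = -60 + o)
28860/18722 - 36905/T(166) = 28860/18722 - 36905/(-60 + 166) = 28860*(1/18722) - 36905/106 = 390/253 - 36905*1/106 = 390/253 - 36905/106 = -9295625/26818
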